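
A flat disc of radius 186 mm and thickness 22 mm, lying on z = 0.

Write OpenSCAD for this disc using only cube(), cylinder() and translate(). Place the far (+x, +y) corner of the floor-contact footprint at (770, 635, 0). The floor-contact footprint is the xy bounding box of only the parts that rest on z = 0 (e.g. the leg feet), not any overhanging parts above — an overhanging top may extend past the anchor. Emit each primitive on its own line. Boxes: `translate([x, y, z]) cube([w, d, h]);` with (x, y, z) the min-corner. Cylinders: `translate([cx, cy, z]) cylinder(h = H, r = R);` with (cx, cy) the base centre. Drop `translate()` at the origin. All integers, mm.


translate([584, 449, 0]) cylinder(h = 22, r = 186);


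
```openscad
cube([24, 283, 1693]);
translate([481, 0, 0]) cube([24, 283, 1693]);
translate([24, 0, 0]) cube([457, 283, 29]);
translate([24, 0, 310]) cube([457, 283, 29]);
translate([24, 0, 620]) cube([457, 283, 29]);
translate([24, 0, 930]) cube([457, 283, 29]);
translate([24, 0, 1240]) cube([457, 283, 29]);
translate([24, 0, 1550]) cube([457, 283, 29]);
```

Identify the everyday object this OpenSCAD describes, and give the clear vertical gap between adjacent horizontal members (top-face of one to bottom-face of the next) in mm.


A bookshelf. The clear shelf gap is 281 mm.

Two tall side panels with 6 horizontal boards between them — a bookshelf. The first two shelf undersides are at z = 0 and z = 310; with shelf thickness 29, the clear gap is 310 − 0 − 29 = 281 mm.


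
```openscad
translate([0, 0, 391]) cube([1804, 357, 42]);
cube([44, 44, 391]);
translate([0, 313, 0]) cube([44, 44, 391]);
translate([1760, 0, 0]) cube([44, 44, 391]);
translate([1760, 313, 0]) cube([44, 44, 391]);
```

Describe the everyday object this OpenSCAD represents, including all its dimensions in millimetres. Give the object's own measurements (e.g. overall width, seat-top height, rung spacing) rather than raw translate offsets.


A bench: a 1804×357 mm seat slab, 42 mm thick, top at z = 433 mm, on four 44×44 mm square legs flush with the seat corners and standing on z = 0.


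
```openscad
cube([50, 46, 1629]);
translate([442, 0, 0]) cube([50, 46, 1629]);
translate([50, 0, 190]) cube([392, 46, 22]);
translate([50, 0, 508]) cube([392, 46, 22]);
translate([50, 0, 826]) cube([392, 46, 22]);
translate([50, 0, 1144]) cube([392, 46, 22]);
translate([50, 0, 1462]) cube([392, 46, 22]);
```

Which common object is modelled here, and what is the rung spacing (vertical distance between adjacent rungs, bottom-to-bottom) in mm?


A ladder. The rung spacing is 318 mm.

Two tall 50×46 posts with 5 short bars between them — a ladder. Adjacent rungs sit at z = 190 and z = 508, so the spacing is 508 − 190 = 318 mm.


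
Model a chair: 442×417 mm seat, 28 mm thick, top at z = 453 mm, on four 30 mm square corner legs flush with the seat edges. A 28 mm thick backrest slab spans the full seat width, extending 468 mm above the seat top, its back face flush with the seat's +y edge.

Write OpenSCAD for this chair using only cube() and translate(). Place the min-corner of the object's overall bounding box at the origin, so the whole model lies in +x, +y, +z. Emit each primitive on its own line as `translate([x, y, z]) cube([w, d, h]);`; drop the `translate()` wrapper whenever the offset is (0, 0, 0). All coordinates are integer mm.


translate([0, 0, 425]) cube([442, 417, 28]);
cube([30, 30, 425]);
translate([412, 0, 0]) cube([30, 30, 425]);
translate([0, 387, 0]) cube([30, 30, 425]);
translate([412, 387, 0]) cube([30, 30, 425]);
translate([0, 389, 453]) cube([442, 28, 468]);


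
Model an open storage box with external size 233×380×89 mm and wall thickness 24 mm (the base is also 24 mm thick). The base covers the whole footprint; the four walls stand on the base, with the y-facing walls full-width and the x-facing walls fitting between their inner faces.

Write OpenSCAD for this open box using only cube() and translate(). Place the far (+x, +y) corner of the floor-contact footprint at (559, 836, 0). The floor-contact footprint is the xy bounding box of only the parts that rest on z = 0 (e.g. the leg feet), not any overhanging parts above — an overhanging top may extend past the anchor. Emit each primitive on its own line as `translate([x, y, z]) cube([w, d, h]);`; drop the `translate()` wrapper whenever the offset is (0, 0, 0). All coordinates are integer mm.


translate([326, 456, 0]) cube([233, 380, 24]);
translate([326, 456, 24]) cube([233, 24, 65]);
translate([326, 812, 24]) cube([233, 24, 65]);
translate([326, 480, 24]) cube([24, 332, 65]);
translate([535, 480, 24]) cube([24, 332, 65]);


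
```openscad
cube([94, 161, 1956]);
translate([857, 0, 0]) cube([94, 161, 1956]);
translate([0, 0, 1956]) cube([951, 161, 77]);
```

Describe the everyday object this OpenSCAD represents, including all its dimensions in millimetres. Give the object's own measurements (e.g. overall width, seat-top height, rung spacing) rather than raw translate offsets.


A door frame. The clear opening is 763 mm wide and 1956 mm high. Two 94 mm wide jambs, 161 mm deep, stand either side of the opening from the floor to the top of the opening. A 77 mm thick head sits across the top of both jambs, spanning the full outside width of the frame.


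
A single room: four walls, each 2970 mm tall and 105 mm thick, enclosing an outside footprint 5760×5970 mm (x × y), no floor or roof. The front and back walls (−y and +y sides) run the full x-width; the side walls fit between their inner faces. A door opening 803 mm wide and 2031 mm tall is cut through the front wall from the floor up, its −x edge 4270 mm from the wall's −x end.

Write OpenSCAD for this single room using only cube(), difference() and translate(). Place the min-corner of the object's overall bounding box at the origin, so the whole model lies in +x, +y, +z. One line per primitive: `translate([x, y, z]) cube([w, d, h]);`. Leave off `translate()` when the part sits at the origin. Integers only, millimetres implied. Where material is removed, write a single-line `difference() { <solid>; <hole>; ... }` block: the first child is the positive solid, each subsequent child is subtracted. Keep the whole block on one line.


difference() { cube([5760, 105, 2970]); translate([4270, 0, 0]) cube([803, 105, 2031]); }
translate([0, 5865, 0]) cube([5760, 105, 2970]);
translate([0, 105, 0]) cube([105, 5760, 2970]);
translate([5655, 105, 0]) cube([105, 5760, 2970]);


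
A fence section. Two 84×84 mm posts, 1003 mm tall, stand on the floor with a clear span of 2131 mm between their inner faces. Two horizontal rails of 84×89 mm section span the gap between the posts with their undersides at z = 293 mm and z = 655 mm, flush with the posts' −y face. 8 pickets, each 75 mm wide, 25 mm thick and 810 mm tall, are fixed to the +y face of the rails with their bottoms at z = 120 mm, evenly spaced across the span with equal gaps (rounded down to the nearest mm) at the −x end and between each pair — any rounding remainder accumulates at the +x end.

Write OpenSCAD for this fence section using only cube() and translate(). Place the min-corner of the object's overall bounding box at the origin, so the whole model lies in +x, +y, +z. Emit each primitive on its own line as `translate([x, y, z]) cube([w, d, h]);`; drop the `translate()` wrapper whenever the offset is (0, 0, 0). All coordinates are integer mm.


cube([84, 84, 1003]);
translate([2215, 0, 0]) cube([84, 84, 1003]);
translate([84, 0, 293]) cube([2131, 84, 89]);
translate([84, 0, 655]) cube([2131, 84, 89]);
translate([254, 84, 120]) cube([75, 25, 810]);
translate([499, 84, 120]) cube([75, 25, 810]);
translate([744, 84, 120]) cube([75, 25, 810]);
translate([989, 84, 120]) cube([75, 25, 810]);
translate([1234, 84, 120]) cube([75, 25, 810]);
translate([1479, 84, 120]) cube([75, 25, 810]);
translate([1724, 84, 120]) cube([75, 25, 810]);
translate([1969, 84, 120]) cube([75, 25, 810]);


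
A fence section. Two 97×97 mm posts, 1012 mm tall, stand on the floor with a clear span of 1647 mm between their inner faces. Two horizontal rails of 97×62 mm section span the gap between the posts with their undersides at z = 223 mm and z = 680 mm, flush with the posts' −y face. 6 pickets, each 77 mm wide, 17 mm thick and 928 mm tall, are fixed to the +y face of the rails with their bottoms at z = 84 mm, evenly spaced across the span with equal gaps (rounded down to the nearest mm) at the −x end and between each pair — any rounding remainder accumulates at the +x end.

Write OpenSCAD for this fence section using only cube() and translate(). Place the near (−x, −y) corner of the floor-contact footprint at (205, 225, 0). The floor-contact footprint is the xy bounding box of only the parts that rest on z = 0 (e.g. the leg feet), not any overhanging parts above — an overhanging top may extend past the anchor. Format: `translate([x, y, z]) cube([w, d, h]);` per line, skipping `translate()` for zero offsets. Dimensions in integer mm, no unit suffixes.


translate([205, 225, 0]) cube([97, 97, 1012]);
translate([1949, 225, 0]) cube([97, 97, 1012]);
translate([302, 225, 223]) cube([1647, 97, 62]);
translate([302, 225, 680]) cube([1647, 97, 62]);
translate([471, 322, 84]) cube([77, 17, 928]);
translate([717, 322, 84]) cube([77, 17, 928]);
translate([963, 322, 84]) cube([77, 17, 928]);
translate([1209, 322, 84]) cube([77, 17, 928]);
translate([1455, 322, 84]) cube([77, 17, 928]);
translate([1701, 322, 84]) cube([77, 17, 928]);


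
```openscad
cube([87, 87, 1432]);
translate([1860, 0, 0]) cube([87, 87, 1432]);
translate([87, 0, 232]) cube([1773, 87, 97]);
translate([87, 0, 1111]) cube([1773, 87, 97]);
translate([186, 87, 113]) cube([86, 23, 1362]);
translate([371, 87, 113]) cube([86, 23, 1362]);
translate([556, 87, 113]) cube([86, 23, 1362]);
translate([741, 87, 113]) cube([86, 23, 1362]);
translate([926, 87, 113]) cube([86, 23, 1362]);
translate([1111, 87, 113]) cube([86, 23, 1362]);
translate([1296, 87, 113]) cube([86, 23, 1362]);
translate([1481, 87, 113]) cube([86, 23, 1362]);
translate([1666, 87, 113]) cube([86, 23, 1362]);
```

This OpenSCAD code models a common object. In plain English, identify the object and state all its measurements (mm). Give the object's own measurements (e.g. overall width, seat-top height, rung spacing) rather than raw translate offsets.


A fence section. Two 87×87 mm posts, 1432 mm tall, stand on the floor with a clear span of 1773 mm between their inner faces. Two horizontal rails of 87×97 mm section span the gap between the posts with their undersides at z = 232 mm and z = 1111 mm, flush with the posts' −y face. 9 pickets, each 86 mm wide, 23 mm thick and 1362 mm tall, are fixed to the +y face of the rails with their bottoms at z = 113 mm, spaced across the span with a 99 mm gap after the −x post and between neighbouring pickets, with 108 mm left before the +x post.


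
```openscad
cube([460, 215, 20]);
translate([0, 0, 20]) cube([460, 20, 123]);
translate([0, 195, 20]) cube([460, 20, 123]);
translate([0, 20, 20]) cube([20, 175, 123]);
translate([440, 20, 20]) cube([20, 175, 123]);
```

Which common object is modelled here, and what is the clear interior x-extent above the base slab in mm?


An open box. The internal width is 420 mm.

A 460×215 base slab with four walls standing on it — an open box. The base is 460 mm wide and the walls are 20 mm thick, so the internal width is 460 − 2 × 20 = 420 mm.


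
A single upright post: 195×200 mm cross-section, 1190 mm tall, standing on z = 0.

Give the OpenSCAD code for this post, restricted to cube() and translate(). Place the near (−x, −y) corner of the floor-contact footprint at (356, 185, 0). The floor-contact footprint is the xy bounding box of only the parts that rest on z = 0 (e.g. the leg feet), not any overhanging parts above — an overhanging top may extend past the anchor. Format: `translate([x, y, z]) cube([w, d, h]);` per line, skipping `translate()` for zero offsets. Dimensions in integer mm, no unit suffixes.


translate([356, 185, 0]) cube([195, 200, 1190]);


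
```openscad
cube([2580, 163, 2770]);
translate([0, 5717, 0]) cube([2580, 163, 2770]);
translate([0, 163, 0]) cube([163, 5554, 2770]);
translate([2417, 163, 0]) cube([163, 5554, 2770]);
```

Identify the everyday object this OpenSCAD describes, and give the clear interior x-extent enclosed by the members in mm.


A house (or room) frame. The interior width is 2254 mm.

Four 2770 mm walls enclosing a rectangle with no floor or roof — a room or house frame. Outside width is 2580 mm and wall thickness is 163 mm, so the interior width is 2580 − 2 × 163 = 2254 mm.


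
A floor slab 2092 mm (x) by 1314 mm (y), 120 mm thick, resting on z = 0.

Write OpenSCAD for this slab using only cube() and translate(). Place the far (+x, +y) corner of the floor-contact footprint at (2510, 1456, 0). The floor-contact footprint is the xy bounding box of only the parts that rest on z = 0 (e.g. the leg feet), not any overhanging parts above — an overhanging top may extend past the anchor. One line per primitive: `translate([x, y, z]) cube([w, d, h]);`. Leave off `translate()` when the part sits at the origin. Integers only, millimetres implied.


translate([418, 142, 0]) cube([2092, 1314, 120]);


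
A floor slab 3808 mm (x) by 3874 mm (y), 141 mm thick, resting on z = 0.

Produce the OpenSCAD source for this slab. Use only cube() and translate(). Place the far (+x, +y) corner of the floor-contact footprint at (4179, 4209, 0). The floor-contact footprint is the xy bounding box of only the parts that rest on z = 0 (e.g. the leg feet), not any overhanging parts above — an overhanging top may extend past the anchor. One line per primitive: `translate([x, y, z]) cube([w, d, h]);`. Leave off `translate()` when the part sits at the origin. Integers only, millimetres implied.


translate([371, 335, 0]) cube([3808, 3874, 141]);


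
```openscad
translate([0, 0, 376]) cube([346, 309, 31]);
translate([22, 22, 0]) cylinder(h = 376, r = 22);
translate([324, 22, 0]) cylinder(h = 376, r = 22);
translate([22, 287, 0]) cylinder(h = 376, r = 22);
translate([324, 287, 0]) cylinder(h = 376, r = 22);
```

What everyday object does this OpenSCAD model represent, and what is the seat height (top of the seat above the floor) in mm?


A stool. The seat height is 407 mm.

A 346×309×31 slab at z = 376 on four corner cylinders — a stool. The seat top is 376 + 31 = 407 mm.


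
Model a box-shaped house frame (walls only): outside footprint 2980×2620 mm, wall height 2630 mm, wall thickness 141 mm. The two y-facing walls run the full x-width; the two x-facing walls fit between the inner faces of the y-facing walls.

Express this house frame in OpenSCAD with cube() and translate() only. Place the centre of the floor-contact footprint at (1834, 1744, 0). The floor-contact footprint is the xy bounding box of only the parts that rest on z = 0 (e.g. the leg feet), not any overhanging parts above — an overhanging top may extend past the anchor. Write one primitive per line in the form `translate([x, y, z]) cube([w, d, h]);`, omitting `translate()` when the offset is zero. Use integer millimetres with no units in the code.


translate([344, 434, 0]) cube([2980, 141, 2630]);
translate([344, 2913, 0]) cube([2980, 141, 2630]);
translate([344, 575, 0]) cube([141, 2338, 2630]);
translate([3183, 575, 0]) cube([141, 2338, 2630]);


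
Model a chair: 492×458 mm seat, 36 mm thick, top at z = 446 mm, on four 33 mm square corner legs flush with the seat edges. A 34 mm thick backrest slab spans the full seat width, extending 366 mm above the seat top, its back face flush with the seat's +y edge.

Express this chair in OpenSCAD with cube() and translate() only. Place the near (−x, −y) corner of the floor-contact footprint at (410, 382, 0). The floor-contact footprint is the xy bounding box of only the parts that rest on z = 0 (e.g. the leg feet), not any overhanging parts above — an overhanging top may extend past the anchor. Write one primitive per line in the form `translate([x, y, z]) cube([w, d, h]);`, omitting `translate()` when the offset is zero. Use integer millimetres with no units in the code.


translate([410, 382, 410]) cube([492, 458, 36]);
translate([410, 382, 0]) cube([33, 33, 410]);
translate([869, 382, 0]) cube([33, 33, 410]);
translate([410, 807, 0]) cube([33, 33, 410]);
translate([869, 807, 0]) cube([33, 33, 410]);
translate([410, 806, 446]) cube([492, 34, 366]);


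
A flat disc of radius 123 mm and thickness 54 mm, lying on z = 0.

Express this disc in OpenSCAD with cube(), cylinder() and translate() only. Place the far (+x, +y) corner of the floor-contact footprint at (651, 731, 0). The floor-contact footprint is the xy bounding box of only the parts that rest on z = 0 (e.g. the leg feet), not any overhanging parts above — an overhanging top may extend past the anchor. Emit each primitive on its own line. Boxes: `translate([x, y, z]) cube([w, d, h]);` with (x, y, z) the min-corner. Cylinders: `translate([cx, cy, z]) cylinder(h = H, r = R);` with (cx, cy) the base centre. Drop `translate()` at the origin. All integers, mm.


translate([528, 608, 0]) cylinder(h = 54, r = 123);


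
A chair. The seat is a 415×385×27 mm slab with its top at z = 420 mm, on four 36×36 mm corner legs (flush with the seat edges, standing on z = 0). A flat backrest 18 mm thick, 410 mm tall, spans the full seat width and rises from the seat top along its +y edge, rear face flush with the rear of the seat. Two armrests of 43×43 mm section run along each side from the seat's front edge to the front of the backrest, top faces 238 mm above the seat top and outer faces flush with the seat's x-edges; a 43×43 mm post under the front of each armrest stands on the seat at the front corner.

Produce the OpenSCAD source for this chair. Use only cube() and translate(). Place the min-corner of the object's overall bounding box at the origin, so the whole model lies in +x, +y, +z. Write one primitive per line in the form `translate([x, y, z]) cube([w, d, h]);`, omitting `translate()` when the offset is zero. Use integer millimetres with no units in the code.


translate([0, 0, 393]) cube([415, 385, 27]);
cube([36, 36, 393]);
translate([379, 0, 0]) cube([36, 36, 393]);
translate([0, 349, 0]) cube([36, 36, 393]);
translate([379, 349, 0]) cube([36, 36, 393]);
translate([0, 367, 420]) cube([415, 18, 410]);
translate([0, 0, 615]) cube([43, 367, 43]);
translate([372, 0, 615]) cube([43, 367, 43]);
translate([0, 0, 420]) cube([43, 43, 195]);
translate([372, 0, 420]) cube([43, 43, 195]);


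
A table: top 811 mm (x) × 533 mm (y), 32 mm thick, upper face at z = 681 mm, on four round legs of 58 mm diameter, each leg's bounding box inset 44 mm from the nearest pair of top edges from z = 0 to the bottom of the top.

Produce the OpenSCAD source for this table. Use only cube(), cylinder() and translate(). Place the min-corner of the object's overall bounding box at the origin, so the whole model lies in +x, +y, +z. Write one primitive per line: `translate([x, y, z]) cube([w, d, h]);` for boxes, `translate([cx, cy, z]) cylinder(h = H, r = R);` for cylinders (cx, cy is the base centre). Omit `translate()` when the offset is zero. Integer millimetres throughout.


translate([0, 0, 649]) cube([811, 533, 32]);
translate([73, 73, 0]) cylinder(h = 649, r = 29);
translate([738, 73, 0]) cylinder(h = 649, r = 29);
translate([73, 460, 0]) cylinder(h = 649, r = 29);
translate([738, 460, 0]) cylinder(h = 649, r = 29);


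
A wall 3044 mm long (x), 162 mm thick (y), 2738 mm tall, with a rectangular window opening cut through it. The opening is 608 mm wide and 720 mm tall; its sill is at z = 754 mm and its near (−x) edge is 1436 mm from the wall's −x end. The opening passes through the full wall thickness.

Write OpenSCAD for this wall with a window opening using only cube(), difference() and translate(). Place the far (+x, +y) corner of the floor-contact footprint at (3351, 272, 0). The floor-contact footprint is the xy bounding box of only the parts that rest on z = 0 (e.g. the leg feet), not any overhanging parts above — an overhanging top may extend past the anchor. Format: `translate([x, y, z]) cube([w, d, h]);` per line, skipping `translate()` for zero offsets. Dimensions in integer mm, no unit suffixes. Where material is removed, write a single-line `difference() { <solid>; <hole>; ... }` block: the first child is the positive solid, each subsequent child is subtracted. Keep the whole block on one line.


difference() { translate([307, 110, 0]) cube([3044, 162, 2738]); translate([1743, 110, 754]) cube([608, 162, 720]); }


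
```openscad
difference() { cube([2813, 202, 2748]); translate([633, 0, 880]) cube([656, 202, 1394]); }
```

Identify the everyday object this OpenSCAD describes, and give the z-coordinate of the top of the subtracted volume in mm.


A wall with a window opening. The window head height is 2274 mm.

A wall with a rectangular opening subtracted — a window. Sill at z = 880, opening 1394 mm tall, so the head is at 880 + 1394 = 2274 mm.


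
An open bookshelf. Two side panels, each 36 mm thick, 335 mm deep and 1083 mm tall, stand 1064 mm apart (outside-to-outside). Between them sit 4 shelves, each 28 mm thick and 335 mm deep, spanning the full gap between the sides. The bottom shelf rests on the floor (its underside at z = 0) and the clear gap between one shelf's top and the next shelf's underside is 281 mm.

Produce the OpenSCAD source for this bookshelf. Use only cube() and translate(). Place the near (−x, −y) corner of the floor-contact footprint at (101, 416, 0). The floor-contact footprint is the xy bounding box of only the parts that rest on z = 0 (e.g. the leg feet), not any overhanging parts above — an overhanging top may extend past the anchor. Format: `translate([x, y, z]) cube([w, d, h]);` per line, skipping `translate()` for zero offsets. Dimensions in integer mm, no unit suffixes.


translate([101, 416, 0]) cube([36, 335, 1083]);
translate([1129, 416, 0]) cube([36, 335, 1083]);
translate([137, 416, 0]) cube([992, 335, 28]);
translate([137, 416, 309]) cube([992, 335, 28]);
translate([137, 416, 618]) cube([992, 335, 28]);
translate([137, 416, 927]) cube([992, 335, 28]);


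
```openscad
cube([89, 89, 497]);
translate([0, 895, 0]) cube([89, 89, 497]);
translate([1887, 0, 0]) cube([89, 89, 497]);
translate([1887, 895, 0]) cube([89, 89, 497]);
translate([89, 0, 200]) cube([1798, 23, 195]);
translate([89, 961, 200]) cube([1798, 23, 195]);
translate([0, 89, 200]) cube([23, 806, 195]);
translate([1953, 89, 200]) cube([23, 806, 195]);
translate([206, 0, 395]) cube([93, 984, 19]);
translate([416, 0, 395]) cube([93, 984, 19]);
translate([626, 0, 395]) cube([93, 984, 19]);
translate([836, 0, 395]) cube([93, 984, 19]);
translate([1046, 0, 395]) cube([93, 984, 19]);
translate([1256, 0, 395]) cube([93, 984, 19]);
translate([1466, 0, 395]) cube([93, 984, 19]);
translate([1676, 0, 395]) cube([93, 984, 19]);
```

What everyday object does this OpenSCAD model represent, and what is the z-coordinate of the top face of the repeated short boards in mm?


A bed frame. The slat-top height is 414 mm.

Four posts, four rails, and a row of slats — a bed frame. Slats sit on the rails at z = 200 + 195 = 395; with slat thickness 19, the top is 414 mm.


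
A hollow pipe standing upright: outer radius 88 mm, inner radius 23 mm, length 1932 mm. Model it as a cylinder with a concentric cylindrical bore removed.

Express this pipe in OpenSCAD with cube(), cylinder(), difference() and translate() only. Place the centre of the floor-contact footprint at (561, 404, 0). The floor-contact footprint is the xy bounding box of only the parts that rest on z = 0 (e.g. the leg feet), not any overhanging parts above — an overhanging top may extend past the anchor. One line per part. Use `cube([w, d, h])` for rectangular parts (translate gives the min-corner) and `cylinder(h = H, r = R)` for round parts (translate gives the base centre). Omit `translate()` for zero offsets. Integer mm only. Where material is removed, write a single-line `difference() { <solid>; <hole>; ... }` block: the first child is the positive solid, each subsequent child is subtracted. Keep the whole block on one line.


difference() { translate([561, 404, 0]) cylinder(h = 1932, r = 88); translate([561, 404, 0]) cylinder(h = 1932, r = 23); }


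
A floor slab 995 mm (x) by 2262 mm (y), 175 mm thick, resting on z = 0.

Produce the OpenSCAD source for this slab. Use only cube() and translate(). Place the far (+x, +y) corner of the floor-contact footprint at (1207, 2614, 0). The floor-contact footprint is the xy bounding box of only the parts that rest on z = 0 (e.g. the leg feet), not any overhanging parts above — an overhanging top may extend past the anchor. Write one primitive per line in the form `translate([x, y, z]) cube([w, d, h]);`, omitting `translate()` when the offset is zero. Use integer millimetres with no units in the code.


translate([212, 352, 0]) cube([995, 2262, 175]);


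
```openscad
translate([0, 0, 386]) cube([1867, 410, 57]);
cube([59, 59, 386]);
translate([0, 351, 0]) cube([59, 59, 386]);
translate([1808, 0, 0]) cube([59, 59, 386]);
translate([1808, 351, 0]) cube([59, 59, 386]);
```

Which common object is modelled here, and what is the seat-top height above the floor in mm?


A bench. The seat-top height is 443 mm.

A long slab on four corner posts — a bench. The slab sits at z = 386 with thickness 57, so the top is 386 + 57 = 443 mm.


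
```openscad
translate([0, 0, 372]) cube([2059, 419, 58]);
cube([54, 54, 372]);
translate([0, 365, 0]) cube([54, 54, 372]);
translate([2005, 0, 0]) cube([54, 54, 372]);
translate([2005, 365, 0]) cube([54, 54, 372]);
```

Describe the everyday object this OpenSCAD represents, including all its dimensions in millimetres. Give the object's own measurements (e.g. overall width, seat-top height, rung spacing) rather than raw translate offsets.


A long wooden bench with a 2059 mm (x) × 419 mm (y) seat, 58 mm thick, its top surface 430 mm above the floor. Four 54 mm square legs at the seat corners, flush with the edges, run from z = 0 to the seat underside.


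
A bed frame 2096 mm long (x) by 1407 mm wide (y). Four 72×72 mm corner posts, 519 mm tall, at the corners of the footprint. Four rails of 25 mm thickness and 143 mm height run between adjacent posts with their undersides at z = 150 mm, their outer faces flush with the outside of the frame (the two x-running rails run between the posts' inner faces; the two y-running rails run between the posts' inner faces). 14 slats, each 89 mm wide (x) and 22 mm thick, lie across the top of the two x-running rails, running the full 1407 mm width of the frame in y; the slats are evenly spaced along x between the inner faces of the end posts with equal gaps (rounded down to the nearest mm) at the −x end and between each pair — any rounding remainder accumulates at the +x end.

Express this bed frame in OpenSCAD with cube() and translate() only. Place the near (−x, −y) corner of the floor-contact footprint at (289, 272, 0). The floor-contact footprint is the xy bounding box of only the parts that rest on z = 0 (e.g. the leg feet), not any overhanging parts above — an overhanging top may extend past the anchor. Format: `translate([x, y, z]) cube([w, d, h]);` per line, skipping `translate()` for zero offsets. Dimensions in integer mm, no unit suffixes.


translate([289, 272, 0]) cube([72, 72, 519]);
translate([289, 1607, 0]) cube([72, 72, 519]);
translate([2313, 272, 0]) cube([72, 72, 519]);
translate([2313, 1607, 0]) cube([72, 72, 519]);
translate([361, 272, 150]) cube([1952, 25, 143]);
translate([361, 1654, 150]) cube([1952, 25, 143]);
translate([289, 344, 150]) cube([25, 1263, 143]);
translate([2360, 344, 150]) cube([25, 1263, 143]);
translate([408, 272, 293]) cube([89, 1407, 22]);
translate([544, 272, 293]) cube([89, 1407, 22]);
translate([680, 272, 293]) cube([89, 1407, 22]);
translate([816, 272, 293]) cube([89, 1407, 22]);
translate([952, 272, 293]) cube([89, 1407, 22]);
translate([1088, 272, 293]) cube([89, 1407, 22]);
translate([1224, 272, 293]) cube([89, 1407, 22]);
translate([1360, 272, 293]) cube([89, 1407, 22]);
translate([1496, 272, 293]) cube([89, 1407, 22]);
translate([1632, 272, 293]) cube([89, 1407, 22]);
translate([1768, 272, 293]) cube([89, 1407, 22]);
translate([1904, 272, 293]) cube([89, 1407, 22]);
translate([2040, 272, 293]) cube([89, 1407, 22]);
translate([2176, 272, 293]) cube([89, 1407, 22]);


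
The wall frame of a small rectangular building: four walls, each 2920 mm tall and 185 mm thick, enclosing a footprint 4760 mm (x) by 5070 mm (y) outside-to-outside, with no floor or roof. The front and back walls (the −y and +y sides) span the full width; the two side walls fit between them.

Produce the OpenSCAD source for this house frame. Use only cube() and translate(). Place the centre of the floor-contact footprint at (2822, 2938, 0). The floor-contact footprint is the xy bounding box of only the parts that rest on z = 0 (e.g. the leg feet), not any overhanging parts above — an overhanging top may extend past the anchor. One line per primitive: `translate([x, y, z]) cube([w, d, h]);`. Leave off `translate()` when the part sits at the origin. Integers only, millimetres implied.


translate([442, 403, 0]) cube([4760, 185, 2920]);
translate([442, 5288, 0]) cube([4760, 185, 2920]);
translate([442, 588, 0]) cube([185, 4700, 2920]);
translate([5017, 588, 0]) cube([185, 4700, 2920]);


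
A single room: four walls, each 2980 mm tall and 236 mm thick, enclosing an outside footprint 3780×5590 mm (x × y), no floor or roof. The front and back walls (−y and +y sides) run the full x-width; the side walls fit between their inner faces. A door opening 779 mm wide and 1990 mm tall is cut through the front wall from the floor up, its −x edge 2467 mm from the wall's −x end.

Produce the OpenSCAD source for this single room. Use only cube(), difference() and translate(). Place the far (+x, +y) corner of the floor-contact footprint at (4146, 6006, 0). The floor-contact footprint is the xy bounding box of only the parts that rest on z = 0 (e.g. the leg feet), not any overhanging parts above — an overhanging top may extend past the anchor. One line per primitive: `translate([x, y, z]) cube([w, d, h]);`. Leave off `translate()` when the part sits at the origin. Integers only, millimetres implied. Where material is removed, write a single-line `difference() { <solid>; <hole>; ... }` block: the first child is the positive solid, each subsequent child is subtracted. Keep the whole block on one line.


difference() { translate([366, 416, 0]) cube([3780, 236, 2980]); translate([2833, 416, 0]) cube([779, 236, 1990]); }
translate([366, 5770, 0]) cube([3780, 236, 2980]);
translate([366, 652, 0]) cube([236, 5118, 2980]);
translate([3910, 652, 0]) cube([236, 5118, 2980]);


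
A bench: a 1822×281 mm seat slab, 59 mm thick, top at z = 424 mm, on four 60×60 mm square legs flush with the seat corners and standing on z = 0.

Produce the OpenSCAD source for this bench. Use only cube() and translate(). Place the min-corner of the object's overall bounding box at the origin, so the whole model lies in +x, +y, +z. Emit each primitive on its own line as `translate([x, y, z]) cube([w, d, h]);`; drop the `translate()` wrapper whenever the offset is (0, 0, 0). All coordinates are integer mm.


translate([0, 0, 365]) cube([1822, 281, 59]);
cube([60, 60, 365]);
translate([0, 221, 0]) cube([60, 60, 365]);
translate([1762, 0, 0]) cube([60, 60, 365]);
translate([1762, 221, 0]) cube([60, 60, 365]);


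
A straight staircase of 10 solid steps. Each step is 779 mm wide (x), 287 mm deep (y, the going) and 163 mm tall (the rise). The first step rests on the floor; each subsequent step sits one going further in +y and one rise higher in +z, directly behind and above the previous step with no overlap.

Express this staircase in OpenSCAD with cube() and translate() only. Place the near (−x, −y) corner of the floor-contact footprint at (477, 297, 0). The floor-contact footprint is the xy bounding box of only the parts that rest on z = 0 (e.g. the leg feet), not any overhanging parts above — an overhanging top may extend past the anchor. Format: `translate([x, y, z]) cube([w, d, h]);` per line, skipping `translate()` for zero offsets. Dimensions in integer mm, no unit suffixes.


translate([477, 297, 0]) cube([779, 287, 163]);
translate([477, 584, 163]) cube([779, 287, 163]);
translate([477, 871, 326]) cube([779, 287, 163]);
translate([477, 1158, 489]) cube([779, 287, 163]);
translate([477, 1445, 652]) cube([779, 287, 163]);
translate([477, 1732, 815]) cube([779, 287, 163]);
translate([477, 2019, 978]) cube([779, 287, 163]);
translate([477, 2306, 1141]) cube([779, 287, 163]);
translate([477, 2593, 1304]) cube([779, 287, 163]);
translate([477, 2880, 1467]) cube([779, 287, 163]);


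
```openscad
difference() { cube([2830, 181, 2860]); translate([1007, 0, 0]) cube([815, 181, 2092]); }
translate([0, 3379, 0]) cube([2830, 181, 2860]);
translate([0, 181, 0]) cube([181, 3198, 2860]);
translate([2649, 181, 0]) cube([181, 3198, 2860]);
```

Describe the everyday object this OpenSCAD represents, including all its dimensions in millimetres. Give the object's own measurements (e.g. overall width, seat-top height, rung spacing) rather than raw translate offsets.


A single room: four walls, each 2860 mm tall and 181 mm thick, enclosing an outside footprint 2830×3560 mm (x × y), no floor or roof. The front and back walls (−y and +y sides) run the full x-width; the side walls fit between their inner faces. A door opening 815 mm wide and 2092 mm tall is cut through the front wall from the floor up, its −x edge 1007 mm from the wall's −x end.


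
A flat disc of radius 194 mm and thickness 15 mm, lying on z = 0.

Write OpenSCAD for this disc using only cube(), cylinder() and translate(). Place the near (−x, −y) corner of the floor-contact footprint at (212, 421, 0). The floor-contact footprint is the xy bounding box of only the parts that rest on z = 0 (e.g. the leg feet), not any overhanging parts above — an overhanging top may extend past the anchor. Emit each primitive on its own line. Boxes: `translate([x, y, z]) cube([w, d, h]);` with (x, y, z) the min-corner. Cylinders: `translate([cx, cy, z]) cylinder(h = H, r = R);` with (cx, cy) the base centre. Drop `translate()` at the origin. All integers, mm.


translate([406, 615, 0]) cylinder(h = 15, r = 194);


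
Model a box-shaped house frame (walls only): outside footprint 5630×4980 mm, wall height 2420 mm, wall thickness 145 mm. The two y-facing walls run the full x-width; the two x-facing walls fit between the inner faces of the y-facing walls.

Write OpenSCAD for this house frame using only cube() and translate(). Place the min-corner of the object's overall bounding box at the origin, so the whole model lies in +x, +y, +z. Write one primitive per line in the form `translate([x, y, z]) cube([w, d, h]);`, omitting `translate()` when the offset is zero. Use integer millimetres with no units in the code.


cube([5630, 145, 2420]);
translate([0, 4835, 0]) cube([5630, 145, 2420]);
translate([0, 145, 0]) cube([145, 4690, 2420]);
translate([5485, 145, 0]) cube([145, 4690, 2420]);


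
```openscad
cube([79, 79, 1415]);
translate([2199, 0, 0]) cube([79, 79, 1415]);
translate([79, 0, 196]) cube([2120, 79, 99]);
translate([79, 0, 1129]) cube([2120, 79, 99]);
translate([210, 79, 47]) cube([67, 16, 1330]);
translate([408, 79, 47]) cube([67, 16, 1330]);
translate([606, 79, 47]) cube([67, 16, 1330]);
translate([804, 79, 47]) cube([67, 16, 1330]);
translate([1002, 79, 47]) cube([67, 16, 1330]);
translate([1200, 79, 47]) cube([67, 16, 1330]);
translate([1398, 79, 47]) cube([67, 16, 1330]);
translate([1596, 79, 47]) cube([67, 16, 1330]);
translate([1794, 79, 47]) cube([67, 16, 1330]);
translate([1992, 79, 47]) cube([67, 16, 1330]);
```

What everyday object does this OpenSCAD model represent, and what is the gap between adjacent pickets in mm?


A fence section. The picket gap is 131 mm.

Two posts, two rails, 10 pickets — a fence section. Span 2120 mm holds 10 pickets of 67 mm with 11 equal gaps: ⌊(2120 − 10·67) / 11⌋ = 131 mm.


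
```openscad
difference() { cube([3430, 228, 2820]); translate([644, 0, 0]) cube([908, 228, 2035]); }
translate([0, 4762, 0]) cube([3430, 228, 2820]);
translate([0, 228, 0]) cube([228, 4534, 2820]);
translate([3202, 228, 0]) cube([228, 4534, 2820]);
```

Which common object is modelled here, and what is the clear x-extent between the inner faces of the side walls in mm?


A single room. The interior width is 2974 mm.

Four walls enclosing a rectangle with a door in the front wall — a room. Outside width 3430 minus two 228 mm walls gives 2974 mm.


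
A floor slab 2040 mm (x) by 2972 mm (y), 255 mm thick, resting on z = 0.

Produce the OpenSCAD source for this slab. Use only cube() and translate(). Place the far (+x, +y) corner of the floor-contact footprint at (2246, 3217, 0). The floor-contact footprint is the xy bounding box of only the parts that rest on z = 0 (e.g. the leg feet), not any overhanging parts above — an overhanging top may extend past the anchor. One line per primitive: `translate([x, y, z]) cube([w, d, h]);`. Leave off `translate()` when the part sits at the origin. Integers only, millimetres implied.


translate([206, 245, 0]) cube([2040, 2972, 255]);


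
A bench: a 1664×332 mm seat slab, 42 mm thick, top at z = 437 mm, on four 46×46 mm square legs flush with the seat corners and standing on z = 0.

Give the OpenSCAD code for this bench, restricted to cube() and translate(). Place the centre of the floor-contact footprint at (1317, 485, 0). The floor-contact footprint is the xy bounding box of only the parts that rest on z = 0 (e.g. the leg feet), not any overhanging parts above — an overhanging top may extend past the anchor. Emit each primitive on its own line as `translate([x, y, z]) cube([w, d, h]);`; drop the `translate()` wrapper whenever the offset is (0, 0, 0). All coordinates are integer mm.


translate([485, 319, 395]) cube([1664, 332, 42]);
translate([485, 319, 0]) cube([46, 46, 395]);
translate([485, 605, 0]) cube([46, 46, 395]);
translate([2103, 319, 0]) cube([46, 46, 395]);
translate([2103, 605, 0]) cube([46, 46, 395]);


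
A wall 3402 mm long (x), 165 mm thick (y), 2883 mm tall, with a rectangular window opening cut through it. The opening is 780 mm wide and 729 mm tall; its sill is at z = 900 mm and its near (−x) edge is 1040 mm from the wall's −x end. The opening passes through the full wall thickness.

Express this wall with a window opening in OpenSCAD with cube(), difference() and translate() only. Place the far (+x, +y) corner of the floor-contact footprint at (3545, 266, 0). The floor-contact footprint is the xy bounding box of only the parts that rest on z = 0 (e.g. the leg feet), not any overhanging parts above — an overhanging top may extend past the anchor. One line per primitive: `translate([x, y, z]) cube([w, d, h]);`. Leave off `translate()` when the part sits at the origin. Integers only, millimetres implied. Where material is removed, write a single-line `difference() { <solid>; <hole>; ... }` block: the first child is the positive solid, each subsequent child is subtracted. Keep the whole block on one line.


difference() { translate([143, 101, 0]) cube([3402, 165, 2883]); translate([1183, 101, 900]) cube([780, 165, 729]); }


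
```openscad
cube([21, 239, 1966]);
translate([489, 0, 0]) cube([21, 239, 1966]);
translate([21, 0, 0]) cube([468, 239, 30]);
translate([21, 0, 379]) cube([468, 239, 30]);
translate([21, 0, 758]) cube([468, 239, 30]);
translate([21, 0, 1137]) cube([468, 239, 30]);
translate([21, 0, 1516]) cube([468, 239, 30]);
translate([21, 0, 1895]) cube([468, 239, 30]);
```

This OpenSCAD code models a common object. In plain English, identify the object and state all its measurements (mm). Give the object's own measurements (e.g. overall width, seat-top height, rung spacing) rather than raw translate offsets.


An open bookshelf. Two side panels, each 21 mm thick, 239 mm deep and 1966 mm tall, stand 510 mm apart (outside-to-outside). Between them sit 6 shelves, each 30 mm thick and 239 mm deep, spanning the full gap between the sides. The bottom shelf rests on the floor (its underside at z = 0) and the clear gap between one shelf's top and the next shelf's underside is 349 mm.
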